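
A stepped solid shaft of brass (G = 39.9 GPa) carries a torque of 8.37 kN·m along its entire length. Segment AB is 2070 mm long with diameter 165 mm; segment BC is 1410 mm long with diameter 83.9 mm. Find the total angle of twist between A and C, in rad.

J_AB = π(0.165)⁴/32 = 7.28×10^-5 m⁴; J_BC = π(0.0839)⁴/32 = 4.86×10^-6 m⁴.
θ = (T/G)·Σ L_i/J_i = (8370/39.9×10⁹)·(2.07/7.28×10^-5 + 1.41/4.86×10^-6) = 0.06677 rad.

0.0668 rad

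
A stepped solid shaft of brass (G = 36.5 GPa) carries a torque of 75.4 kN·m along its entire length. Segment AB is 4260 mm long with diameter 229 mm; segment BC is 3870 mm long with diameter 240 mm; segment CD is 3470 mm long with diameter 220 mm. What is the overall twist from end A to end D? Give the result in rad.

J_AB = π(0.229)⁴/32 = 2.70×10^-4 m⁴; J_BC = π(0.240)⁴/32 = 3.26×10^-4 m⁴; J_CD = π(0.220)⁴/32 = 2.30×10^-4 m⁴.
θ = (T/G)·Σ L_i/J_i = (75400/36.5×10⁹)·(4.26/2.70×10^-4 + 3.87/3.26×10^-4 + 3.47/2.30×10^-4) = 0.08831 rad.

0.0883 rad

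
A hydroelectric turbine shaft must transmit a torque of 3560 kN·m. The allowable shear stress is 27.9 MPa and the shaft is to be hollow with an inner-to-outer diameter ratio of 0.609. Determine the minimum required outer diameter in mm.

For a hollow shaft with d_i/d_o = 0.609: τ_max = 16T/(π d_o³ (1−k⁴)), so d_o = [16T/(π τ_allow (1−k⁴))]^(1/3) = [16·3.560e6/(π·2.79×10^7·0.8624)]^(1/3) = 0.9100 m.

910 mm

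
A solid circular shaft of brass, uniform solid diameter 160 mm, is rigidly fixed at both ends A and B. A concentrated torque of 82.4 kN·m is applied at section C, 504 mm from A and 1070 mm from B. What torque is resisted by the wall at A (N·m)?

56000 N·m

With uniform GJ and both ends fixed, compatibility θ_AC = θ_CB gives T_A·a = T_B·b, together with T_A + T_B = T₀.
T_A = T₀·b/(a+b) = 82400·1070/1574 = 56020 N·m; T_B = 26380 N·m.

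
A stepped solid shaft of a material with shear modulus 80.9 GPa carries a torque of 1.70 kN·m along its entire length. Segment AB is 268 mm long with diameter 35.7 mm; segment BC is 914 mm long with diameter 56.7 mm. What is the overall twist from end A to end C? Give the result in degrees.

J_AB = π(0.0357)⁴/32 = 1.59×10^-7 m⁴; J_BC = π(0.0567)⁴/32 = 1.01×10^-6 m⁴.
θ = (T/G)·Σ L_i/J_i = (1700/80.9×10⁹)·(0.268/1.59×10^-7 + 0.914/1.01×10^-6) = 0.05424 rad.

3.11°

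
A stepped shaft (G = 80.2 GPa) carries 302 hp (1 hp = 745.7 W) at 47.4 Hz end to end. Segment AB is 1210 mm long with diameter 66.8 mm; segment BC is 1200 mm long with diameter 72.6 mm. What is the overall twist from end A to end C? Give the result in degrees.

0.572°

ω = 2π·47.4 = 297.8 rad/s, so T = P/ω = 302×745.7 / 297.8 = 756.2 N·m.
J_AB = π(0.0668)⁴/32 = 1.95×10^-6 m⁴; J_BC = π(0.0726)⁴/32 = 2.73×10^-6 m⁴.
θ = (T/G)·Σ L_i/J_i = (756.2/80.2×10⁹)·(1.21/1.95×10^-6 + 1.20/2.73×10^-6) = 9.984×10^-3 rad.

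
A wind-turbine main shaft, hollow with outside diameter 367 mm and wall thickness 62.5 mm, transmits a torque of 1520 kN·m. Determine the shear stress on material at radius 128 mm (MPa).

J = π(d_o⁴ − d_i⁴)/32 = π(0.367⁴ − 0.242⁴)/32 = 1.444×10^-3 m⁴.
Shear stress varies linearly with radius: τ = T·r/J = 1.520e6 × 0.128 / 1.444×10^-3 = 1.347×10^8 Pa.

135 MPa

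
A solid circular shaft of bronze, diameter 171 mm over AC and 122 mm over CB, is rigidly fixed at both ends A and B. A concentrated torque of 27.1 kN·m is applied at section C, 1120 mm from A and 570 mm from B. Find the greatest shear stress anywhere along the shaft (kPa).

25600 kPa

Compatibility: T_A·a/J_AC = T_B·b/J_CB with T_A + T_B = T₀.
J_AC = 8.39×10^-5 m⁴, J_CB = 2.17×10^-5 m⁴, so T_A = T₀·(J_AC/a)/((J_AC/a)+(J_CB/b)) = 17960 N·m, T_B = 9142 N·m.
τ in each portion: τ_AC = 1.83×10^7 Pa, τ_CB = 2.56×10^7 Pa; maximum is in CB.
τ_max = T_CB·r/J = 9142·0.0610/2.17×10^-5 = 2.564×10^7 Pa.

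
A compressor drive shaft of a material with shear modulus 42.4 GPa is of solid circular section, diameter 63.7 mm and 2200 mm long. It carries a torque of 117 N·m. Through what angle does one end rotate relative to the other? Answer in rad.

J = πd⁴/32 = π(0.0637)⁴/32 = 1.616×10^-6 m⁴.
θ = T·L/(G·J) = 117.0 × 2.20 / (42.4×10⁹ × 1.616×10^-6) = 3.756×10^-3 rad.

0.00376 rad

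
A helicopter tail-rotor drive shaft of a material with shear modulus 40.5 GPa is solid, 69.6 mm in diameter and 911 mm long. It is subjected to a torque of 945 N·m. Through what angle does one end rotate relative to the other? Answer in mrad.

J = πd⁴/32 = π(0.0696)⁴/32 = 2.304×10^-6 m⁴.
θ = T·L/(G·J) = 945.0 × 0.911 / (40.5×10⁹ × 2.304×10^-6) = 9.227×10^-3 rad.

9.23 mrad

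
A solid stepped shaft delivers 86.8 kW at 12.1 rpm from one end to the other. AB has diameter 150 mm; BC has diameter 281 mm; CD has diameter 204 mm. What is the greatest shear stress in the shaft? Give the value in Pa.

1.03e8 Pa

ω = 2π·12.1/60 = 1.267 rad/s, so T = P/ω = 86.8×10³ / 1.267 = 68500 N·m.
Under the same torque, τ_max = 16T/(πd³) is largest where d is smallest — segment AB (d = 150 mm).
τ_max = 16·68500/(π·(0.150)³) = 1.034×10^8 Pa.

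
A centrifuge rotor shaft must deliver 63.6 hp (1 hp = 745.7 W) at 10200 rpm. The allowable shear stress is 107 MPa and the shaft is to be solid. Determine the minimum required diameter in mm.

ω = 2π·10200/60 = 1068 rad/s, so T = P/ω = 63.6×745.7 / 1068 = 44.40 N·m.
For a solid shaft τ_max = 16T/(πd³), so d = (16T/(π τ_allow))^(1/3) = (16·44.40/(π·1.07×10^8))^(1/3) = 0.01283 m.

12.8 mm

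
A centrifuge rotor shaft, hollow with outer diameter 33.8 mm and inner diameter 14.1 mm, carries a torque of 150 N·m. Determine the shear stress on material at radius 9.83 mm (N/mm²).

J = π(d_o⁴ − d_i⁴)/32 = π(0.0338⁴ − 0.0141⁴)/32 = 1.243×10^-7 m⁴.
Shear stress varies linearly with radius: τ = T·r/J = 150.0 × 0.00983 / 1.243×10^-7 = 1.187×10^7 Pa.

11.9 N/mm²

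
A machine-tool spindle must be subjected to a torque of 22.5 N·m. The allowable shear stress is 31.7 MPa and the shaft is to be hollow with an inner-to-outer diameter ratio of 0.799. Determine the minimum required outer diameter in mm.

18.3 mm

For a hollow shaft with d_i/d_o = 0.799: τ_max = 16T/(π d_o³ (1−k⁴)), so d_o = [16T/(π τ_allow (1−k⁴))]^(1/3) = [16·22.50/(π·3.17×10^7·0.5924)]^(1/3) = 0.01827 m.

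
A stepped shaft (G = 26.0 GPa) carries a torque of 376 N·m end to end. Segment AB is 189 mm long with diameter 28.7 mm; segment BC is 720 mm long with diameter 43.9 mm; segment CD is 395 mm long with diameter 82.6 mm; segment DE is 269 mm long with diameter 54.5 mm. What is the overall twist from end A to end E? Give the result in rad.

0.0753 rad

J_AB = π(0.0287)⁴/32 = 6.66×10^-8 m⁴; J_BC = π(0.0439)⁴/32 = 3.65×10^-7 m⁴; J_CD = π(0.0826)⁴/32 = 4.57×10^-6 m⁴; J_DE = π(0.0545)⁴/32 = 8.66×10^-7 m⁴.
θ = (T/G)·Σ L_i/J_i = (376.0/26.0×10⁹)·(0.189/6.66×10^-8 + 0.720/3.65×10^-7 + 0.395/4.57×10^-6 + 0.269/8.66×10^-7) = 0.07533 rad.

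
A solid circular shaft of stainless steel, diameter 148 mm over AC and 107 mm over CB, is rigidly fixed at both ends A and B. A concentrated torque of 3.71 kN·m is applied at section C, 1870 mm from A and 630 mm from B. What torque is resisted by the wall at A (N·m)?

2050 N·m

Compatibility: T_A·a/J_AC = T_B·b/J_CB with T_A + T_B = T₀.
J_AC = 4.71×10^-5 m⁴, J_CB = 1.29×10^-5 m⁴, so T_A = T₀·(J_AC/a)/((J_AC/a)+(J_CB/b)) = 2049 N·m, T_B = 1661 N·m.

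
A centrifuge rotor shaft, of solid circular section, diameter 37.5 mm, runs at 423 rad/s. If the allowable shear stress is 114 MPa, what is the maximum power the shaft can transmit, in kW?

J = πd⁴/32 = π(0.0375)⁴/32 = 1.941×10^-7 m⁴.
T_max = τ_allow·J/r = 1.14×10^8 × 1.941×10^-7 / 0.0187 = 1180 N·m.
ω = 423 rad/s, so P_max = T_max·ω = 4.993×10^5 W.

499 kW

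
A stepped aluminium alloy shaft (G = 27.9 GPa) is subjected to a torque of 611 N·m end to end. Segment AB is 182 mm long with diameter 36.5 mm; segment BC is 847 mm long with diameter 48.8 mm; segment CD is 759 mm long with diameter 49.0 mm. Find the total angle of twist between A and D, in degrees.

4.90°

J_AB = π(0.0365)⁴/32 = 1.74×10^-7 m⁴; J_BC = π(0.0488)⁴/32 = 5.57×10^-7 m⁴; J_CD = π(0.0490)⁴/32 = 5.66×10^-7 m⁴.
θ = (T/G)·Σ L_i/J_i = (611.0/27.9×10⁹)·(0.182/1.74×10^-7 + 0.847/5.57×10^-7 + 0.759/5.66×10^-7) = 0.08556 rad.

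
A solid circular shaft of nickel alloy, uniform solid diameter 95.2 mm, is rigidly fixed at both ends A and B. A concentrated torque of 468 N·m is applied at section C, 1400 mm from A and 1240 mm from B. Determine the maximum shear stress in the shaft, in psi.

With uniform GJ and both ends fixed, compatibility θ_AC = θ_CB gives T_A·a = T_B·b, together with T_A + T_B = T₀.
T_A = T₀·b/(a+b) = 468.0·1240/2640 = 219.8 N·m; T_B = 248.2 N·m.
τ in each portion: τ_AC = 1.30×10^6 Pa, τ_CB = 1.46×10^6 Pa; maximum is in CB.
τ_max = T_CB·r/J = 248.2·0.0476/8.06×10^-6 = 1.465×10^6 Pa.

212 psi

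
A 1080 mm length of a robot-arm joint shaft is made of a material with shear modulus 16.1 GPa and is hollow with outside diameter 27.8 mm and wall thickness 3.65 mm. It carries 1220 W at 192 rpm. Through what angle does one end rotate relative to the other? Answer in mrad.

ω = 2π·192/60 = 20.11 rad/s, so T = P/ω = 1220 / 20.11 = 60.68 N·m.
J = π(d_o⁴ − d_i⁴)/32 = π(0.0278⁴ − 0.0205⁴)/32 = 4.130×10^-8 m⁴.
θ = T·L/(G·J) = 60.68 × 1.08 / (16.1×10⁹ × 4.130×10^-8) = 0.09856 rad.

98.6 mrad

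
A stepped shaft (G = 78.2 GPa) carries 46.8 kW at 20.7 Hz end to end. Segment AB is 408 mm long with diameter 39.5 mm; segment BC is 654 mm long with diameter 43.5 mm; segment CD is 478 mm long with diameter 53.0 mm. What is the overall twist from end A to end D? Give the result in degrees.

1.10°

ω = 2π·20.7 = 130.1 rad/s, so T = P/ω = 46.8×10³ / 130.1 = 359.8 N·m.
J_AB = π(0.0395)⁴/32 = 2.39×10^-7 m⁴; J_BC = π(0.0435)⁴/32 = 3.52×10^-7 m⁴; J_CD = π(0.0530)⁴/32 = 7.75×10^-7 m⁴.
θ = (T/G)·Σ L_i/J_i = (359.8/78.2×10⁹)·(0.408/2.39×10^-7 + 0.654/3.52×10^-7 + 0.478/7.75×10^-7) = 0.01926 rad.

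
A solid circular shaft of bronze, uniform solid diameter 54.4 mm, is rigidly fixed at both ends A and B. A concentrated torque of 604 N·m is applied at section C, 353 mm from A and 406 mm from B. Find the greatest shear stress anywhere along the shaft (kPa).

With uniform GJ and both ends fixed, compatibility θ_AC = θ_CB gives T_A·a = T_B·b, together with T_A + T_B = T₀.
T_A = T₀·b/(a+b) = 604.0·406/759.0 = 323.1 N·m; T_B = 280.9 N·m.
τ in each portion: τ_AC = 1.02×10^7 Pa, τ_CB = 8.89×10^6 Pa; maximum is in AC.
τ_max = T_AC·r/J = 323.1·0.0272/8.60×10^-7 = 1.022×10^7 Pa.

10200 kPa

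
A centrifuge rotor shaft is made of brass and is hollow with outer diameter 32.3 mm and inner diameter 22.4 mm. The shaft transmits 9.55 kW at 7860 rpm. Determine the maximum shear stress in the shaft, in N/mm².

2.28 N/mm²

ω = 2π·7860/60 = 823.1 rad/s, so T = P/ω = 9.55×10³ / 823.1 = 11.60 N·m.
J = π(d_o⁴ − d_i⁴)/32 = π(0.0323⁴ − 0.0224⁴)/32 = 8.214×10^-8 m⁴.
τ_max = T·r/J = 11.60 × 0.0161 / 8.214×10^-8 = 2.281×10^6 Pa.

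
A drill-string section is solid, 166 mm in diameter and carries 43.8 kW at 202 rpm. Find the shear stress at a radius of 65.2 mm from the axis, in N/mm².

1.81 N/mm²

ω = 2π·202/60 = 21.15 rad/s, so T = P/ω = 43.8×10³ / 21.15 = 2071 N·m.
J = πd⁴/32 = π(0.166)⁴/32 = 7.455×10^-5 m⁴.
Shear stress varies linearly with radius: τ = T·r/J = 2071 × 0.0652 / 7.455×10^-5 = 1.811×10^6 Pa.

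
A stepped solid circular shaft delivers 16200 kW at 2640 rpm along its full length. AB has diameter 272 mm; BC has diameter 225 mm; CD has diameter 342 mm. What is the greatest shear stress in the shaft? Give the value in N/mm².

ω = 2π·2640/60 = 276.5 rad/s, so T = P/ω = 16200×10³ / 276.5 = 58600 N·m.
Under the same torque, τ_max = 16T/(πd³) is largest where d is smallest — segment BC (d = 225 mm).
τ_max = 16·58600/(π·(0.225)³) = 2.620×10^7 Pa.

26.2 N/mm²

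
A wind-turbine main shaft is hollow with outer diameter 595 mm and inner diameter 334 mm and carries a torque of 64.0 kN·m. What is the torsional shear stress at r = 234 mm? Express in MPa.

1.35 MPa

J = π(d_o⁴ − d_i⁴)/32 = π(0.595⁴ − 0.334⁴)/32 = 0.01108 m⁴.
Shear stress varies linearly with radius: τ = T·r/J = 64000 × 0.234 / 0.01108 = 1.351×10^6 Pa.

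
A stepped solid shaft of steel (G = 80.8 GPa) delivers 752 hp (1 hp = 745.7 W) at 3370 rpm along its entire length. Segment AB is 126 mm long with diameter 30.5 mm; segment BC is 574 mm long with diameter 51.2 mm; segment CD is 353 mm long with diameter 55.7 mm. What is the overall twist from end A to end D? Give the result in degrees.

3.05°

ω = 2π·3370/60 = 352.9 rad/s, so T = P/ω = 752×745.7 / 352.9 = 1589 N·m.
J_AB = π(0.0305)⁴/32 = 8.50×10^-8 m⁴; J_BC = π(0.0512)⁴/32 = 6.75×10^-7 m⁴; J_CD = π(0.0557)⁴/32 = 9.45×10^-7 m⁴.
θ = (T/G)·Σ L_i/J_i = (1589/80.8×10⁹)·(0.126/8.50×10^-8 + 0.574/6.75×10^-7 + 0.353/9.45×10^-7) = 0.05324 rad.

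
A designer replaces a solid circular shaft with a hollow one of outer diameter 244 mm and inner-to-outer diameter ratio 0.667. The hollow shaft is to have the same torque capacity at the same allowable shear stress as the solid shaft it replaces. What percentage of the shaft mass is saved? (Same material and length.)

35.7 %

Equal τ_max and T ⇒ the solid shaft needs d_s³ = d_o³(1−k⁴), so d_s = 244·(1−0.667⁴)^(1/3) = 226.7 mm.
Area ratio A_h/A_s = d_o²(1−k²)/d_s² = (1−k²)/(1−k⁴)^(2/3) = 0.6430.
Mass saving = 1 − 0.6430 = 35.7 %.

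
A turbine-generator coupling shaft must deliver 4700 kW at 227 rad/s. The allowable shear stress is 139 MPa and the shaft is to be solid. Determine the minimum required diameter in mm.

ω = 227 rad/s, so T = P/ω = 4700×10³ / 227.0 = 20700 N·m.
For a solid shaft τ_max = 16T/(πd³), so d = (16T/(π τ_allow))^(1/3) = (16·20700/(π·1.39×10^8))^(1/3) = 0.09120 m.

91.2 mm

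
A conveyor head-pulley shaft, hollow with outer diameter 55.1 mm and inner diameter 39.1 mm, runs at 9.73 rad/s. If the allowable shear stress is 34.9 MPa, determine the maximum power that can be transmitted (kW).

J = π(d_o⁴ − d_i⁴)/32 = π(0.0551⁴ − 0.0391⁴)/32 = 6.755×10^-7 m⁴.
T_max = τ_allow·J/r = 3.49×10^7 × 6.755×10^-7 / 0.0276 = 855.7 N·m.
ω = 9.73 rad/s, so P_max = T_max·ω = 8326 W.

8.33 kW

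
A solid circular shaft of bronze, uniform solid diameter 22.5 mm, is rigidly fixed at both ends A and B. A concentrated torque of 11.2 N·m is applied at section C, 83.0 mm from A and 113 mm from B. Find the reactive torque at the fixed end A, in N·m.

With uniform GJ and both ends fixed, compatibility θ_AC = θ_CB gives T_A·a = T_B·b, together with T_A + T_B = T₀.
T_A = T₀·b/(a+b) = 11.20·113/196.0 = 6.457 N·m; T_B = 4.743 N·m.

6.46 N·m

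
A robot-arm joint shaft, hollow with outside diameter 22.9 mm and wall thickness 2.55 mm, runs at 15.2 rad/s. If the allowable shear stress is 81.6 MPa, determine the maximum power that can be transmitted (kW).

J = π(d_o⁴ − d_i⁴)/32 = π(0.0229⁴ − 0.0178⁴)/32 = 1.714×10^-8 m⁴.
T_max = τ_allow·J/r = 8.16×10^7 × 1.714×10^-8 / 0.0115 = 122.2 N·m.
ω = 15.2 rad/s, so P_max = T_max·ω = 1857 W.

1.86 kW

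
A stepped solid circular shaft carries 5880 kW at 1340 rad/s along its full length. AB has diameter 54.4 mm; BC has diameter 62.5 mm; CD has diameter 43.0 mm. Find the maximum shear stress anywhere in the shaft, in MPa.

ω = 1340 rad/s, so T = P/ω = 5880×10³ / 1340 = 4388 N·m.
Under the same torque, τ_max = 16T/(πd³) is largest where d is smallest — segment CD (d = 43.0 mm).
τ_max = 16·4388/(π·(0.0430)³) = 2.811×10^8 Pa.

281 MPa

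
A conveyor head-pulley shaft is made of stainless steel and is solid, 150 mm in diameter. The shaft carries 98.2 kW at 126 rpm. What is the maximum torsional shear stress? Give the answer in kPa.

ω = 2π·126/60 = 13.19 rad/s, so T = P/ω = 98.2×10³ / 13.19 = 7442 N·m.
J = πd⁴/32 = π(0.150)⁴/32 = 4.970×10^-5 m⁴.
τ_max = T·r/J = 7442 × 0.0750 / 4.970×10^-5 = 1.123×10^7 Pa.

11200 kPa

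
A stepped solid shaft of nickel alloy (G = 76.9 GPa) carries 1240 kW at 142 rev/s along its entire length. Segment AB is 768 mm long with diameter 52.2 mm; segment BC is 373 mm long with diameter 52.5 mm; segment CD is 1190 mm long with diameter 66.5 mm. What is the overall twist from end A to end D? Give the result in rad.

0.0393 rad

ω = 2π·142 = 892.2 rad/s, so T = P/ω = 1240×10³ / 892.2 = 1390 N·m.
J_AB = π(0.0522)⁴/32 = 7.29×10^-7 m⁴; J_BC = π(0.0525)⁴/32 = 7.46×10^-7 m⁴; J_CD = π(0.0665)⁴/32 = 1.92×10^-6 m⁴.
θ = (T/G)·Σ L_i/J_i = (1390/76.9×10⁹)·(0.768/7.29×10^-7 + 0.373/7.46×10^-7 + 1.19/1.92×10^-6) = 0.03928 rad.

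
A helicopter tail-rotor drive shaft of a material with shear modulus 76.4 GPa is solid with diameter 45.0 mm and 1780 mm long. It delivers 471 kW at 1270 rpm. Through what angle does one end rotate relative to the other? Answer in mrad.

ω = 2π·1270/60 = 133.0 rad/s, so T = P/ω = 471×10³ / 133.0 = 3542 N·m.
J = πd⁴/32 = π(0.0450)⁴/32 = 4.026×10^-7 m⁴.
θ = T·L/(G·J) = 3542 × 1.78 / (76.4×10⁹ × 4.026×10^-7) = 0.2050 rad.

205 mrad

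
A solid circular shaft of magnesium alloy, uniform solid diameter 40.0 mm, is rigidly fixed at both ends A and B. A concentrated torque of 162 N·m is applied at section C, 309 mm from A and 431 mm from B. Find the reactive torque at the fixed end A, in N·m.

94.4 N·m

With uniform GJ and both ends fixed, compatibility θ_AC = θ_CB gives T_A·a = T_B·b, together with T_A + T_B = T₀.
T_A = T₀·b/(a+b) = 162.0·431/740.0 = 94.35 N·m; T_B = 67.65 N·m.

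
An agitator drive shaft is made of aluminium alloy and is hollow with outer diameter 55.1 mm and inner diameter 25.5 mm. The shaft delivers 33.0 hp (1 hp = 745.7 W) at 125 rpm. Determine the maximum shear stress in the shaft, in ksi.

8.70 ksi

ω = 2π·125/60 = 13.09 rad/s, so T = P/ω = 33.0×745.7 / 13.09 = 1880 N·m.
J = π(d_o⁴ − d_i⁴)/32 = π(0.0551⁴ − 0.0255⁴)/32 = 8.634×10^-7 m⁴.
τ_max = T·r/J = 1880 × 0.0276 / 8.634×10^-7 = 5.999×10^7 Pa.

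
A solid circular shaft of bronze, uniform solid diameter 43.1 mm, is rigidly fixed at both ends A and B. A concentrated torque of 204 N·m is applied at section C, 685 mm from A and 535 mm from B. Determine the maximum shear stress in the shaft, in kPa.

With uniform GJ and both ends fixed, compatibility θ_AC = θ_CB gives T_A·a = T_B·b, together with T_A + T_B = T₀.
T_A = T₀·b/(a+b) = 204.0·535/1220 = 89.46 N·m; T_B = 114.5 N·m.
τ in each portion: τ_AC = 5.69×10^6 Pa, τ_CB = 7.29×10^6 Pa; maximum is in CB.
τ_max = T_CB·r/J = 114.5·0.0215/3.39×10^-7 = 7.286×10^6 Pa.

7290 kPa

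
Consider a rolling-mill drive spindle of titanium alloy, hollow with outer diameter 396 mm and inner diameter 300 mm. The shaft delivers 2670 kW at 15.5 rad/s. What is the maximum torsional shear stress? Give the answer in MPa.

ω = 15.5 rad/s, so T = P/ω = 2670×10³ / 15.50 = 172300 N·m.
J = π(d_o⁴ − d_i⁴)/32 = π(0.396⁴ − 0.300⁴)/32 = 1.619×10^-3 m⁴.
τ_max = T·r/J = 172300 × 0.198 / 1.619×10^-3 = 2.107×10^7 Pa.

21.1 MPa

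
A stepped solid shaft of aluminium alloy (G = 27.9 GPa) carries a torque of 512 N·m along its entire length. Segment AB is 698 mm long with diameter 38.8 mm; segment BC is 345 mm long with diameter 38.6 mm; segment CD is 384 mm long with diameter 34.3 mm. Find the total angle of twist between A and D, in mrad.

J_AB = π(0.0388)⁴/32 = 2.22×10^-7 m⁴; J_BC = π(0.0386)⁴/32 = 2.18×10^-7 m⁴; J_CD = π(0.0343)⁴/32 = 1.36×10^-7 m⁴.
θ = (T/G)·Σ L_i/J_i = (512.0/27.9×10⁹)·(0.698/2.22×10^-7 + 0.345/2.18×10^-7 + 0.384/1.36×10^-7) = 0.1385 rad.

138 mrad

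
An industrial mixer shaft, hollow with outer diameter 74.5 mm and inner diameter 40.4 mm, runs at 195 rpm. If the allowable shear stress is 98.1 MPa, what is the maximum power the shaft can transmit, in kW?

J = π(d_o⁴ − d_i⁴)/32 = π(0.0745⁴ − 0.0404⁴)/32 = 2.763×10^-6 m⁴.
T_max = τ_allow·J/r = 9.81×10^7 × 2.763×10^-6 / 0.0372 = 7276 N·m.
ω = 2π·195/60 = 20.42 rad/s, so P_max = T_max·ω = 1.486×10^5 W.

149 kW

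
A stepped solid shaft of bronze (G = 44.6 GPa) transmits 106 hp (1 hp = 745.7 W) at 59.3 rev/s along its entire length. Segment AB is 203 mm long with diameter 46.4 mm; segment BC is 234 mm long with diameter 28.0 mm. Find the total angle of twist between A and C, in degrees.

ω = 2π·59.3 = 372.6 rad/s, so T = P/ω = 106×745.7 / 372.6 = 212.1 N·m.
J_AB = π(0.0464)⁴/32 = 4.55×10^-7 m⁴; J_BC = π(0.0280)⁴/32 = 6.03×10^-8 m⁴.
θ = (T/G)·Σ L_i/J_i = (212.1/44.6×10⁹)·(0.203/4.55×10^-7 + 0.234/6.03×10^-8) = 0.02057 rad.

1.18°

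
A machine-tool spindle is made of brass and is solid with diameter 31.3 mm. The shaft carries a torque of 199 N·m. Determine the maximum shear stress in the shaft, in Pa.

J = πd⁴/32 = π(0.0313)⁴/32 = 9.423×10^-8 m⁴.
τ_max = T·r/J = 199.0 × 0.0157 / 9.423×10^-8 = 3.305×10^7 Pa.

3.31e7 Pa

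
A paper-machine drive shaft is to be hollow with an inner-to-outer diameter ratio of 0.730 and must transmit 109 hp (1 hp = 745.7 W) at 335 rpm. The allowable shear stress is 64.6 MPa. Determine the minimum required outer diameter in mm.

63.4 mm

ω = 2π·335/60 = 35.08 rad/s, so T = P/ω = 109×745.7 / 35.08 = 2317 N·m.
For a hollow shaft with d_i/d_o = 0.730: τ_max = 16T/(π d_o³ (1−k⁴)), so d_o = [16T/(π τ_allow (1−k⁴))]^(1/3) = [16·2317/(π·6.46×10^7·0.7160)]^(1/3) = 0.06342 m.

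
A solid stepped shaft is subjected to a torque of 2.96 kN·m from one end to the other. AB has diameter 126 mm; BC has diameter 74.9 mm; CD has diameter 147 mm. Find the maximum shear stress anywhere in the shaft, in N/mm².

Under the same torque, τ_max = 16T/(πd³) is largest where d is smallest — segment BC (d = 74.9 mm).
τ_max = 16·2960/(π·(0.0749)³) = 3.588×10^7 Pa.

35.9 N/mm²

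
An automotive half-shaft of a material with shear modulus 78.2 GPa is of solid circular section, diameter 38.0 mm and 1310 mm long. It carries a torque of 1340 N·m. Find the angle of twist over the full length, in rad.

J = πd⁴/32 = π(0.0380)⁴/32 = 2.047×10^-7 m⁴.
θ = T·L/(G·J) = 1340 × 1.31 / (78.2×10⁹ × 2.047×10^-7) = 0.1097 rad.

0.110 rad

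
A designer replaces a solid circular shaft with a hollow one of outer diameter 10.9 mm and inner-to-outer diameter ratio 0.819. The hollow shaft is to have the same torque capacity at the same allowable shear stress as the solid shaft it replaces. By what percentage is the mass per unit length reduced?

Equal τ_max and T ⇒ the solid shaft needs d_s³ = d_o³(1−k⁴), so d_s = 10.9·(1−0.819⁴)^(1/3) = 8.931 mm.
Area ratio A_h/A_s = d_o²(1−k²)/d_s² = (1−k²)/(1−k⁴)^(2/3) = 0.4904.
Mass saving = 1 − 0.4904 = 51.0 %.

51.0 %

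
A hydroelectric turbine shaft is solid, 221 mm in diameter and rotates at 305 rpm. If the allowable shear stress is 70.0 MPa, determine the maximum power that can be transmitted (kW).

4740 kW

J = πd⁴/32 = π(0.221)⁴/32 = 2.342×10^-4 m⁴.
T_max = τ_allow·J/r = 7.00×10^7 × 2.342×10^-4 / 0.111 = 148400 N·m.
ω = 2π·305/60 = 31.94 rad/s, so P_max = T_max·ω = 4.738×10^6 W.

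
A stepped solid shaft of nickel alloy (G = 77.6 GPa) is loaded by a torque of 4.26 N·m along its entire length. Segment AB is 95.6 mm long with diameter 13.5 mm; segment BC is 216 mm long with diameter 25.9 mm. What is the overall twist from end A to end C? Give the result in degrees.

J_AB = π(0.0135)⁴/32 = 3.26×10^-9 m⁴; J_BC = π(0.0259)⁴/32 = 4.42×10^-8 m⁴.
θ = (T/G)·Σ L_i/J_i = (4.260/77.6×10⁹)·(0.0956/3.26×10^-9 + 0.216/4.42×10^-8) = 1.878×10^-3 rad.

0.108°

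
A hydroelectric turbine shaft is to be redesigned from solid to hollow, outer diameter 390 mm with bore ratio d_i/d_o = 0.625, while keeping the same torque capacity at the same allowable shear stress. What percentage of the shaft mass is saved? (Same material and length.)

32.0 %

Equal τ_max and T ⇒ the solid shaft needs d_s³ = d_o³(1−k⁴), so d_s = 390·(1−0.625⁴)^(1/3) = 369.1 mm.
Area ratio A_h/A_s = d_o²(1−k²)/d_s² = (1−k²)/(1−k⁴)^(2/3) = 0.6805.
Mass saving = 1 − 0.6805 = 32.0 %.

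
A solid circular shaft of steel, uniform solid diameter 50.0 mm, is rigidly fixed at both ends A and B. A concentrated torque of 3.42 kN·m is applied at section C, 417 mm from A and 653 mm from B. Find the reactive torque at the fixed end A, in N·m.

2090 N·m

With uniform GJ and both ends fixed, compatibility θ_AC = θ_CB gives T_A·a = T_B·b, together with T_A + T_B = T₀.
T_A = T₀·b/(a+b) = 3420·653/1070 = 2087 N·m; T_B = 1333 N·m.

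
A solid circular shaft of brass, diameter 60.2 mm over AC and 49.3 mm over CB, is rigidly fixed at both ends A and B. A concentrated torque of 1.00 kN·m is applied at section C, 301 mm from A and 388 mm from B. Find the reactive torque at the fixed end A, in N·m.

741 N·m

Compatibility: T_A·a/J_AC = T_B·b/J_CB with T_A + T_B = T₀.
J_AC = 1.29×10^-6 m⁴, J_CB = 5.80×10^-7 m⁴, so T_A = T₀·(J_AC/a)/((J_AC/a)+(J_CB/b)) = 741.3 N·m, T_B = 258.7 N·m.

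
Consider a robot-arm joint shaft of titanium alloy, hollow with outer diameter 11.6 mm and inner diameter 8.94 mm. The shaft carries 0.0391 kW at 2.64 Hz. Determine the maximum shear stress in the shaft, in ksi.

1.72 ksi

ω = 2π·2.64 = 16.59 rad/s, so T = P/ω = 0.0391×10³ / 16.59 = 2.357 N·m.
J = π(d_o⁴ − d_i⁴)/32 = π(0.0116⁴ − 0.00894⁴)/32 = 1.150×10^-9 m⁴.
τ_max = T·r/J = 2.357 × 0.00580 / 1.150×10^-9 = 1.188×10^7 Pa.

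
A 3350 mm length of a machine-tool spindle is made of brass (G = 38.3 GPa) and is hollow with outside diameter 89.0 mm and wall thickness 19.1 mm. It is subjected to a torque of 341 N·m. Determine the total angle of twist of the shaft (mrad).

5.42 mrad

J = π(d_o⁴ − d_i⁴)/32 = π(0.0890⁴ − 0.0508⁴)/32 = 5.506×10^-6 m⁴.
θ = T·L/(G·J) = 341.0 × 3.35 / (38.3×10⁹ × 5.506×10^-6) = 5.417×10^-3 rad.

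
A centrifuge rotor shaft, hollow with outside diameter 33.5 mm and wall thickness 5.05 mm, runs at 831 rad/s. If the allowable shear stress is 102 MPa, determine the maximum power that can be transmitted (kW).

J = π(d_o⁴ − d_i⁴)/32 = π(0.0335⁴ − 0.0234⁴)/32 = 9.421×10^-8 m⁴.
T_max = τ_allow·J/r = 1.02×10^8 × 9.421×10^-8 / 0.0168 = 573.7 N·m.
ω = 831 rad/s, so P_max = T_max·ω = 4.767×10^5 W.

477 kW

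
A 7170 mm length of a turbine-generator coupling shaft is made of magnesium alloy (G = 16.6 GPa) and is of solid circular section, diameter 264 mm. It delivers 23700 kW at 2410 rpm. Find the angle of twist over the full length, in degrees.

4.87°

ω = 2π·2410/60 = 252.4 rad/s, so T = P/ω = 23700×10³ / 252.4 = 93910 N·m.
J = πd⁴/32 = π(0.264)⁴/32 = 4.769×10^-4 m⁴.
θ = T·L/(G·J) = 93910 × 7.17 / (16.6×10⁹ × 4.769×10^-4) = 0.08505 rad.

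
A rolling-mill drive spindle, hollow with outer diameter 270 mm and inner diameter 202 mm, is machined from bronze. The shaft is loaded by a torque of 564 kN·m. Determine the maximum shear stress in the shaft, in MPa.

J = π(d_o⁴ − d_i⁴)/32 = π(0.270⁴ − 0.202⁴)/32 = 3.583×10^-4 m⁴.
τ_max = T·r/J = 564000 × 0.135 / 3.583×10^-4 = 2.125×10^8 Pa.

213 MPa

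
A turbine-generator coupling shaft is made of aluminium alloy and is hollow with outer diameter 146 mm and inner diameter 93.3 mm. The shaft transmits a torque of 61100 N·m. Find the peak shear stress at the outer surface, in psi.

17400 psi

J = π(d_o⁴ − d_i⁴)/32 = π(0.146⁴ − 0.0933⁴)/32 = 3.717×10^-5 m⁴.
τ_max = T·r/J = 61100 × 0.0730 / 3.717×10^-5 = 1.200×10^8 Pa.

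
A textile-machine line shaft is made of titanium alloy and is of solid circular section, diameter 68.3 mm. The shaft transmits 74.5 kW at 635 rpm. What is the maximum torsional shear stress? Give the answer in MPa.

ω = 2π·635/60 = 66.50 rad/s, so T = P/ω = 74.5×10³ / 66.50 = 1120 N·m.
J = πd⁴/32 = π(0.0683)⁴/32 = 2.136×10^-6 m⁴.
τ_max = T·r/J = 1120 × 0.0341 / 2.136×10^-6 = 1.791×10^7 Pa.

17.9 MPa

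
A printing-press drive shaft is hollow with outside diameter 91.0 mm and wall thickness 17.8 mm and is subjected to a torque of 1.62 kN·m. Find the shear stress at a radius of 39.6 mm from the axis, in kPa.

J = π(d_o⁴ − d_i⁴)/32 = π(0.0910⁴ − 0.0554⁴)/32 = 5.808×10^-6 m⁴.
Shear stress varies linearly with radius: τ = T·r/J = 1620 × 0.0396 / 5.808×10^-6 = 1.105×10^7 Pa.

11000 kPa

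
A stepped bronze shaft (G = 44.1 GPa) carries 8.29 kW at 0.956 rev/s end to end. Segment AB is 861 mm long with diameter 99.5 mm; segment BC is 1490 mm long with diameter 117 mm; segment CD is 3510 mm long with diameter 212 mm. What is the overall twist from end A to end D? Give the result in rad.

0.00589 rad

ω = 2π·0.956 = 6.007 rad/s, so T = P/ω = 8.29×10³ / 6.007 = 1380 N·m.
J_AB = π(0.0995)⁴/32 = 9.62×10^-6 m⁴; J_BC = π(0.117)⁴/32 = 1.84×10^-5 m⁴; J_CD = π(0.212)⁴/32 = 1.98×10^-4 m⁴.
θ = (T/G)·Σ L_i/J_i = (1380/44.1×10⁹)·(0.861/9.62×10^-6 + 1.49/1.84×10^-5 + 3.51/1.98×10^-4) = 5.889×10^-3 rad.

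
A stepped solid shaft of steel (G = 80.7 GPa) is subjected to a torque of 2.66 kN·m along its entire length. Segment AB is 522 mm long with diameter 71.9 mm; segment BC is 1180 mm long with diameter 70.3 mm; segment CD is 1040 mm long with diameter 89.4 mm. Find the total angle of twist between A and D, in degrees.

1.62°

J_AB = π(0.0719)⁴/32 = 2.62×10^-6 m⁴; J_BC = π(0.0703)⁴/32 = 2.40×10^-6 m⁴; J_CD = π(0.0894)⁴/32 = 6.27×10^-6 m⁴.
θ = (T/G)·Σ L_i/J_i = (2660/80.7×10⁹)·(0.522/2.62×10^-6 + 1.18/2.40×10^-6 + 1.04/6.27×10^-6) = 0.02824 rad.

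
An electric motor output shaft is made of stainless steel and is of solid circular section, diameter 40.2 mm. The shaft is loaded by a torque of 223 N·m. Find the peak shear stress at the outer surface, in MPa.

17.5 MPa

J = πd⁴/32 = π(0.0402)⁴/32 = 2.564×10^-7 m⁴.
τ_max = T·r/J = 223.0 × 0.0201 / 2.564×10^-7 = 1.748×10^7 Pa.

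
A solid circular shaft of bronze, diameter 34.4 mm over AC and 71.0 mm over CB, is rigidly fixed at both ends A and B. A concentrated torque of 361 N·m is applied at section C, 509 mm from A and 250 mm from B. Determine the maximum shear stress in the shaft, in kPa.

Compatibility: T_A·a/J_AC = T_B·b/J_CB with T_A + T_B = T₀.
J_AC = 1.37×10^-7 m⁴, J_CB = 2.49×10^-6 m⁴, so T_A = T₀·(J_AC/a)/((J_AC/a)+(J_CB/b)) = 9.513 N·m, T_B = 351.5 N·m.
τ in each portion: τ_AC = 1.19×10^6 Pa, τ_CB = 5.00×10^6 Pa; maximum is in CB.
τ_max = T_CB·r/J = 351.5·0.0355/2.49×10^-6 = 5.002×10^6 Pa.

5000 kPa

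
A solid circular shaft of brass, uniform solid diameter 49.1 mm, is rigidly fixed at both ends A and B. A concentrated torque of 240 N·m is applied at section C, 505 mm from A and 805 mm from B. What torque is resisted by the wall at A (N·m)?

147 N·m

With uniform GJ and both ends fixed, compatibility θ_AC = θ_CB gives T_A·a = T_B·b, together with T_A + T_B = T₀.
T_A = T₀·b/(a+b) = 240.0·805/1310 = 147.5 N·m; T_B = 92.52 N·m.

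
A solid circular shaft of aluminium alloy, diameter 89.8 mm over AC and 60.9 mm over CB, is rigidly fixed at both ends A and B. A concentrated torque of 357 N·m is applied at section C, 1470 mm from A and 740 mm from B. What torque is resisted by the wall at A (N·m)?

Compatibility: T_A·a/J_AC = T_B·b/J_CB with T_A + T_B = T₀.
J_AC = 6.38×10^-6 m⁴, J_CB = 1.35×10^-6 m⁴, so T_A = T₀·(J_AC/a)/((J_AC/a)+(J_CB/b)) = 251.4 N·m, T_B = 105.6 N·m.

251 N·m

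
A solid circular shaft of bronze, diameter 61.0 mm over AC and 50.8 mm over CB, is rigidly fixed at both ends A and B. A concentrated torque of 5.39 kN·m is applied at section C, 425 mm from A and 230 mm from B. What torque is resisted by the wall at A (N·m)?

2850 N·m

Compatibility: T_A·a/J_AC = T_B·b/J_CB with T_A + T_B = T₀.
J_AC = 1.36×10^-6 m⁴, J_CB = 6.54×10^-7 m⁴, so T_A = T₀·(J_AC/a)/((J_AC/a)+(J_CB/b)) = 2854 N·m, T_B = 2536 N·m.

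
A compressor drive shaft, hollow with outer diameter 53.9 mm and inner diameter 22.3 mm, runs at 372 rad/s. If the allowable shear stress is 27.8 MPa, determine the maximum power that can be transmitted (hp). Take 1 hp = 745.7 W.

414 hp

J = π(d_o⁴ − d_i⁴)/32 = π(0.0539⁴ − 0.0223⁴)/32 = 8.043×10^-7 m⁴.
T_max = τ_allow·J/r = 2.78×10^7 × 8.043×10^-7 / 0.0269 = 829.7 N·m.
ω = 372 rad/s, so P_max = T_max·ω = 3.087×10^5 W.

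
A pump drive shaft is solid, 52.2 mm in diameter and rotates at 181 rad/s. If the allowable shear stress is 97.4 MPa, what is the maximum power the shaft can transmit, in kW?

J = πd⁴/32 = π(0.0522)⁴/32 = 7.289×10^-7 m⁴.
T_max = τ_allow·J/r = 9.74×10^7 × 7.289×10^-7 / 0.0261 = 2720 N·m.
ω = 181 rad/s, so P_max = T_max·ω = 4.924×10^5 W.

492 kW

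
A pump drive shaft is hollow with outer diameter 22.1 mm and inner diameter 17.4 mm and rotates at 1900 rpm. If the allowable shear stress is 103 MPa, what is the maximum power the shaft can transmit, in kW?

J = π(d_o⁴ − d_i⁴)/32 = π(0.0221⁴ − 0.0174⁴)/32 = 1.442×10^-8 m⁴.
T_max = τ_allow·J/r = 1.03×10^8 × 1.442×10^-8 / 0.0111 = 134.4 N·m.
ω = 2π·1900/60 = 199.0 rad/s, so P_max = T_max·ω = 2.674×10^4 W.

26.7 kW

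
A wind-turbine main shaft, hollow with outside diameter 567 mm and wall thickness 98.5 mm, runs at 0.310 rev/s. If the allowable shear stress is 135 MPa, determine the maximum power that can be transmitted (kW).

7700 kW

J = π(d_o⁴ − d_i⁴)/32 = π(0.567⁴ − 0.370⁴)/32 = 8.307×10^-3 m⁴.
T_max = τ_allow·J/r = 1.35×10^8 × 8.307×10^-3 / 0.283 = 3.956e6 N·m.
ω = 2π·0.310 = 1.948 rad/s, so P_max = T_max·ω = 7.705×10^6 W.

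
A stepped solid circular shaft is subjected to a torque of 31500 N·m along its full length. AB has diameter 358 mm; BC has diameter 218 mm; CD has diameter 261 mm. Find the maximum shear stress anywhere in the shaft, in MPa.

Under the same torque, τ_max = 16T/(πd³) is largest where d is smallest — segment BC (d = 218 mm).
τ_max = 16·31500/(π·(0.218)³) = 1.548×10^7 Pa.

15.5 MPa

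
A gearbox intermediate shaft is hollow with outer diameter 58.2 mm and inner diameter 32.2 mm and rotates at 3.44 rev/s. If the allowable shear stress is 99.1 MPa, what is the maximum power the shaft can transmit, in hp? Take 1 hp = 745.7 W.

J = π(d_o⁴ − d_i⁴)/32 = π(0.0582⁴ − 0.0322⁴)/32 = 1.021×10^-6 m⁴.
T_max = τ_allow·J/r = 9.91×10^7 × 1.021×10^-6 / 0.0291 = 3477 N·m.
ω = 2π·3.44 = 21.61 rad/s, so P_max = T_max·ω = 7.514×10^4 W.

101 hp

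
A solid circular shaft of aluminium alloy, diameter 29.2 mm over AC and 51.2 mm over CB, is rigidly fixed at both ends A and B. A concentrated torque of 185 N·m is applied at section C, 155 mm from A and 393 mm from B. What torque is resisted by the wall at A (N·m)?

39.1 N·m

Compatibility: T_A·a/J_AC = T_B·b/J_CB with T_A + T_B = T₀.
J_AC = 7.14×10^-8 m⁴, J_CB = 6.75×10^-7 m⁴, so T_A = T₀·(J_AC/a)/((J_AC/a)+(J_CB/b)) = 39.13 N·m, T_B = 145.9 N·m.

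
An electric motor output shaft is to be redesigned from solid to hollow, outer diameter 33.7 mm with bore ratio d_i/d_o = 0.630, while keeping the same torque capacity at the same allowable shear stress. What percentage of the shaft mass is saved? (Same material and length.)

Equal τ_max and T ⇒ the solid shaft needs d_s³ = d_o³(1−k⁴), so d_s = 33.7·(1−0.630⁴)^(1/3) = 31.83 mm.
Area ratio A_h/A_s = d_o²(1−k²)/d_s² = (1−k²)/(1−k⁴)^(2/3) = 0.6761.
Mass saving = 1 − 0.6761 = 32.4 %.

32.4 %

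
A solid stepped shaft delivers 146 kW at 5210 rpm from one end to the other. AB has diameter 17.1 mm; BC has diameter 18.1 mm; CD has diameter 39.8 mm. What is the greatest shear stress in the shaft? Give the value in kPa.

ω = 2π·5210/60 = 545.6 rad/s, so T = P/ω = 146×10³ / 545.6 = 267.6 N·m.
Under the same torque, τ_max = 16T/(πd³) is largest where d is smallest — segment AB (d = 17.1 mm).
τ_max = 16·267.6/(π·(0.0171)³) = 2.726×10^8 Pa.

273000 kPa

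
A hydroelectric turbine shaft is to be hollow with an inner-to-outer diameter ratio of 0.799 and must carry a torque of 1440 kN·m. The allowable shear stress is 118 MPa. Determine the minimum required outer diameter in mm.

For a hollow shaft with d_i/d_o = 0.799: τ_max = 16T/(π d_o³ (1−k⁴)), so d_o = [16T/(π τ_allow (1−k⁴))]^(1/3) = [16·1.440e6/(π·1.18×10^8·0.5924)]^(1/3) = 0.4716 m.

472 mm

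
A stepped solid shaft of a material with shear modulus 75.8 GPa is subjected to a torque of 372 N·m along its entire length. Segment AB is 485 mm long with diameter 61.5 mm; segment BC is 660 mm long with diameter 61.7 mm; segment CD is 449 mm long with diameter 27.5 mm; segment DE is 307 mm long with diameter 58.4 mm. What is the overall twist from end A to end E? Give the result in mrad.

44.5 mrad

J_AB = π(0.0615)⁴/32 = 1.40×10^-6 m⁴; J_BC = π(0.0617)⁴/32 = 1.42×10^-6 m⁴; J_CD = π(0.0275)⁴/32 = 5.61×10^-8 m⁴; J_DE = π(0.0584)⁴/32 = 1.14×10^-6 m⁴.
θ = (T/G)·Σ L_i/J_i = (372.0/75.8×10⁹)·(0.485/1.40×10^-6 + 0.660/1.42×10^-6 + 0.449/5.61×10^-8 + 0.307/1.14×10^-6) = 0.04454 rad.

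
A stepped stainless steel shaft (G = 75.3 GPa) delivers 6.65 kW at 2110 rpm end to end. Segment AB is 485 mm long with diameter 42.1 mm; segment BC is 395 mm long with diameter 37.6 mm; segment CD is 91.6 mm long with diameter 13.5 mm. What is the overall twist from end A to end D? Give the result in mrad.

ω = 2π·2110/60 = 221.0 rad/s, so T = P/ω = 6.65×10³ / 221.0 = 30.10 N·m.
J_AB = π(0.0421)⁴/32 = 3.08×10^-7 m⁴; J_BC = π(0.0376)⁴/32 = 1.96×10^-7 m⁴; J_CD = π(0.0135)⁴/32 = 3.26×10^-9 m⁴.
θ = (T/G)·Σ L_i/J_i = (30.10/75.3×10⁹)·(0.485/3.08×10^-7 + 0.395/1.96×10^-7 + 0.0916/3.26×10^-9) = 0.01266 rad.

12.7 mrad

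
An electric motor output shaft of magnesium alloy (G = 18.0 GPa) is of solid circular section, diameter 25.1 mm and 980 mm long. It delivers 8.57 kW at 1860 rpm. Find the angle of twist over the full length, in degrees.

3.52°

ω = 2π·1860/60 = 194.8 rad/s, so T = P/ω = 8.57×10³ / 194.8 = 44.00 N·m.
J = πd⁴/32 = π(0.0251)⁴/32 = 3.897×10^-8 m⁴.
θ = T·L/(G·J) = 44.00 × 0.980 / (18.0×10⁹ × 3.897×10^-8) = 0.06147 rad.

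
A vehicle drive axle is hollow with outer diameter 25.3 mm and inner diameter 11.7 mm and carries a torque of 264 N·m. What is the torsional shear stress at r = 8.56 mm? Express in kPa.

J = π(d_o⁴ − d_i⁴)/32 = π(0.0253⁴ − 0.0117⁴)/32 = 3.838×10^-8 m⁴.
Shear stress varies linearly with radius: τ = T·r/J = 264.0 × 0.00856 / 3.838×10^-8 = 5.887×10^7 Pa.

58900 kPa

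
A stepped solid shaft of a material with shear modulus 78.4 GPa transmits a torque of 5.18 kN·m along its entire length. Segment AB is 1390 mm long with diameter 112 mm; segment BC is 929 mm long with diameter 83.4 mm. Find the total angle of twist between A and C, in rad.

J_AB = π(0.112)⁴/32 = 1.54×10^-5 m⁴; J_BC = π(0.0834)⁴/32 = 4.75×10^-6 m⁴.
θ = (T/G)·Σ L_i/J_i = (5180/78.4×10⁹)·(1.39/1.54×10^-5 + 0.929/4.75×10^-6) = 0.01887 rad.

0.0189 rad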